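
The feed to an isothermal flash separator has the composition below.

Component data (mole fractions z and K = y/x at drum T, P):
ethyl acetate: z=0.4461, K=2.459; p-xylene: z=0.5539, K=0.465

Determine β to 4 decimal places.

β = 0.4542

Material balance + equilibrium reduce to Σ zᵢ(Kᵢ−1)/(1+β(Kᵢ−1)) = 0.
Check two-phase: ΣzᵢKᵢ = 1.3545 > 1 and Σzᵢ/Kᵢ = 1.3726 > 1, so g(0) = 0.3545 > 0 and g(1) = -0.3726 < 0.
Binary case is linear: z₁(K₁−1)(1+β(K₂−1)) + z₂(K₂−1)(1+β(K₁−1)) = 0
⇒ β = [z₁(K₁−1)+z₂(K₂−1)] / [−(K₁−1)(K₂−1)] = 0.35452/0.78056 = 0.4542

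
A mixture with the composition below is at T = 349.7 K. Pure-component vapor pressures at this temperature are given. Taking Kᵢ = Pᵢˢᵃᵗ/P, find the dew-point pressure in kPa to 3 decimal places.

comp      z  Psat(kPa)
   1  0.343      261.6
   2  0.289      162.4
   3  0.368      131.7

At the dew point ψ → 1, so Σzᵢ/Kᵢ = 1 with Kᵢ = Pᵢˢᵃᵗ/P ⇒ 1/P = Σzᵢ/Pᵢˢᵃᵗ.
1/P = 0.343/261.6 + 0.289/162.4 + 0.368/131.7 = 0.005885 ⇒ P = 169.925 kPa

Pdew = 169.925 kPa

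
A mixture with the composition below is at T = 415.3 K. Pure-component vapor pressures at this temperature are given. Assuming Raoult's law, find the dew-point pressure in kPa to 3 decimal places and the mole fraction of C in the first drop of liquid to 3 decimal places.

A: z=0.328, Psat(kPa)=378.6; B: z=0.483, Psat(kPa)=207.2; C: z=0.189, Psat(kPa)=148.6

Pdew = 223.749 kPa, x_C = 0.285

At the dew point ψ → 1, so Σzᵢ/Kᵢ = 1 with Kᵢ = Pᵢˢᵃᵗ/P ⇒ 1/P = Σzᵢ/Pᵢˢᵃᵗ.
1/P = 0.328/378.6 + 0.483/207.2 + 0.189/148.6 = 0.004469 ⇒ P = 223.749 kPa
xᵢ = zᵢP/Pᵢˢᵃᵗ ⇒ x_C = 0.189·223.749/148.6 = 0.285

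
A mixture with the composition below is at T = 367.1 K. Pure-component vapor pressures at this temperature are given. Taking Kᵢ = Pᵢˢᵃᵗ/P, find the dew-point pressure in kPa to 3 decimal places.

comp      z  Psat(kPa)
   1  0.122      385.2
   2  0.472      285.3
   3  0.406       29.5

At the dew point ψ → 1, so Σzᵢ/Kᵢ = 1 with Kᵢ = Pᵢˢᵃᵗ/P ⇒ 1/P = Σzᵢ/Pᵢˢᵃᵗ.
1/P = 0.122/385.2 + 0.472/285.3 + 0.406/29.5 = 0.015734 ⇒ P = 63.557 kPa

Pdew = 63.557 kPa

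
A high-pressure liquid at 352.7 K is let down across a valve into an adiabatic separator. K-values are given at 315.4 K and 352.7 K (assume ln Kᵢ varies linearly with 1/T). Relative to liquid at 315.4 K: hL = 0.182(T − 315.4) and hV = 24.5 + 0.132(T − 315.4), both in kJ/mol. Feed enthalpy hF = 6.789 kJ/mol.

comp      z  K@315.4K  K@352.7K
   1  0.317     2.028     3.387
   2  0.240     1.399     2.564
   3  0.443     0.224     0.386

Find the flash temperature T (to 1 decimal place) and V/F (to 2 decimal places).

T = 320.7 K, V/F = 0.24

Adiabatic flash: solve Rachford–Rice at each trial T, then check hF = ψ·hV(T) + (1−ψ)·hL(T).
  T = 315.4 K: K = (2.028, 1.399, 0.224), RR gives ψ = 0.124, H_out = 3.034 kJ/mol
  T = 352.7 K: K = (3.387, 2.564, 0.386), RR gives ψ = 0.684, H_out = 22.266 kJ/mol
  T = 334.0 K: K = (2.657, 1.925, 0.298), RR gives ψ = 0.454, H_out = 14.083 kJ/mol
  T = 324.7 K: K = (2.330, 1.648, 0.260), RR gives ψ = 0.313, H_out = 9.220 kJ/mol
  T = 320.0 K: K = (2.174, 1.519, 0.241), RR gives ψ = 0.226, H_out = 6.321 kJ/mol
  T = 322.4 K: K = (2.253, 1.584, 0.250), RR gives ψ = 0.272, H_out = 7.850 kJ/mol
Linear interpolation between T = 320.0 (H_out = 6.321) and T = 322.4 (H_out = 7.850) on hF = 6.789 gives T ≈ 320.7 K, at which ψ = 0.24.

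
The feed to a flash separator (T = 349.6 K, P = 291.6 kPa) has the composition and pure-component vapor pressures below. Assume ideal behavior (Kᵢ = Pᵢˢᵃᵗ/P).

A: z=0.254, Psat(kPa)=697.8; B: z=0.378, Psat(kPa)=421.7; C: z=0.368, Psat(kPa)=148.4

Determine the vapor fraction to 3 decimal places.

ψ = 0.785

Raoult's law: Kᵢ = Pᵢˢᵃᵗ/P = Pᵢˢᵃᵗ/291.6.
  K_A = 697.8/291.6 = 2.39300, K_B = 421.7/291.6 = 1.44616, K_C = 148.4/291.6 = 0.50892
Rachford–Rice: g(ψ) = Σ zᵢ(Kᵢ−1)/(1+ψ(Kᵢ−1)) = 0.
g(0) = ΣzᵢKᵢ − 1 = 0.342 and g(1) = 1 − Σzᵢ/Kᵢ = -0.091, so a root lies in (0, 1).
Newton iteration, ψ⁰ = 0.46:
  ψ = 0.460: g = 0.1221, g' = -0.383 → ψ = 0.779
  ψ = 0.779: g = 0.0022, g' = -0.388 → ψ = 0.785
Converged at ψ = 0.785.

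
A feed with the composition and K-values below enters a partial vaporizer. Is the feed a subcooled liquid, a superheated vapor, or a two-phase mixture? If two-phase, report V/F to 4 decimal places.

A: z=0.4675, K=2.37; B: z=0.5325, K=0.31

two-phase, V/F = 0.2889

ΣzᵢKᵢ = 1.2731; Σzᵢ/Kᵢ = 1.9150.
Both exceed 1, so a two-phase solution exists.
Let ψ = V/F and solve Σ zᵢ(Kᵢ−1)/(1+ψ(Kᵢ−1)) = 0.
Iterate (Newton) starting at ψ = 0.5:
  ψ = 0.5000: g = -0.18085, g' = -0.9000 → ψ = 0.2990
  ψ = 0.2990: g = -0.00862, g' = -0.8440 → ψ = 0.2888
  ψ = 0.2888: g = 0.00001, g' = -0.8459 → ψ = 0.2889
Converged at ψ = 0.2889.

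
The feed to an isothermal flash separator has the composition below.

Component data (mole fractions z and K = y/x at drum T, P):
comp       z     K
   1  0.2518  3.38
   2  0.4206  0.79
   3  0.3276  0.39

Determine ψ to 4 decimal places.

Material balance + equilibrium reduce to Σ zᵢ(Kᵢ−1)/(1+ψ(Kᵢ−1)) = 0.
Feasibility: ΣzᵢKᵢ = 1.3111, Σzᵢ/Kᵢ = 1.4469 — both > 1, two phases present.
Iterate (Newton) starting at ψ = 0.5:
  ψ = 0.5000: g = -0.11258, g' = -0.5729 → ψ = 0.3035
  ψ = 0.3035: g = 0.00837, g' = -0.6856 → ψ = 0.3157
  ψ = 0.3157: g = 0.00008, g' = -0.6732 → ψ = 0.3158
Converged at ψ = 0.3158.

ψ = 0.3158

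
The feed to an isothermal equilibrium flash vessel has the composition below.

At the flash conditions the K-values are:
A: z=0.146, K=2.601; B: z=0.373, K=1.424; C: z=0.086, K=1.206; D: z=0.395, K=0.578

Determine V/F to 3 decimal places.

Material balance + equilibrium reduce to Σ zᵢ(Kᵢ−1)/(1+V/F(Kᵢ−1)) = 0.
Feasibility: ΣzᵢKᵢ = 1.243, Σzᵢ/Kᵢ = 1.073 — both > 1, two phases present.
Newton iteration, V/F⁰ = 0.5:
  V/F = 0.500: g = 0.0651, g' = -0.277 → V/F = 0.735
  V/F = 0.735: g = 0.0017, g' = -0.269 → V/F = 0.741
Converged at V/F = 0.741.

V/F = 0.741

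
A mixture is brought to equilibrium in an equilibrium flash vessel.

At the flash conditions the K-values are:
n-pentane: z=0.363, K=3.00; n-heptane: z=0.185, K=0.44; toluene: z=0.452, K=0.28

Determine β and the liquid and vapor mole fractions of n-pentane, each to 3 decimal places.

Newton iteration, β⁰ = 0.5:
  β = 0.500: g = -0.2894, g' = -1.047 → β = 0.224
  β = 0.224: g = -0.0047, g' = -1.102 → β = 0.219
Converged at β = 0.219.
Compositions from xᵢ = zᵢ/(1+β(Kᵢ−1)), yᵢ = Kᵢxᵢ:
  n-pentane: x = 0.252, y = 0.757
  n-heptane: x = 0.211, y = 0.093
  toluene: x = 0.537, y = 0.150

β = 0.219, x_n-pentane = 0.252, y_n-pentane = 0.757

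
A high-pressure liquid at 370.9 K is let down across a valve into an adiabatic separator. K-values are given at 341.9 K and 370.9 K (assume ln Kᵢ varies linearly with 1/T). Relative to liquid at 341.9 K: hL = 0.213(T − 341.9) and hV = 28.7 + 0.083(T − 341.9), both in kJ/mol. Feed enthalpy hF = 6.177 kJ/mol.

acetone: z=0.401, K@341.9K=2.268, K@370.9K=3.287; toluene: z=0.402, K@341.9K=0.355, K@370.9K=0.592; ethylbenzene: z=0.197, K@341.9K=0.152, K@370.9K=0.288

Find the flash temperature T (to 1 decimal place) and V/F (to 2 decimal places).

Adiabatic flash: solve Rachford–Rice at each trial T, then check hF = ψ·hV(T) + (1−ψ)·hL(T).
  T = 341.9 K: K = (2.268, 0.355, 0.152), RR gives ψ = 0.090, H_out = 2.591 kJ/mol
  T = 370.9 K: K = (3.287, 0.592, 0.288), RR gives ψ = 0.505, H_out = 18.766 kJ/mol
  T = 356.4 K: K = (2.751, 0.463, 0.212), RR gives ψ = 0.300, H_out = 11.128 kJ/mol
  T = 349.1 K: K = (2.501, 0.406, 0.180), RR gives ψ = 0.199, H_out = 7.052 kJ/mol
  T = 345.5 K: K = (2.383, 0.380, 0.166), RR gives ψ = 0.146, H_out = 4.894 kJ/mol
  T = 347.3 K: K = (2.442, 0.393, 0.173), RR gives ψ = 0.173, H_out = 5.989 kJ/mol
Linear interpolation between T = 347.3 (H_out = 5.989) and T = 349.1 (H_out = 7.052) on hF = 6.177 gives T ≈ 347.6 K, at which ψ = 0.18.

T = 347.6 K, V/F = 0.18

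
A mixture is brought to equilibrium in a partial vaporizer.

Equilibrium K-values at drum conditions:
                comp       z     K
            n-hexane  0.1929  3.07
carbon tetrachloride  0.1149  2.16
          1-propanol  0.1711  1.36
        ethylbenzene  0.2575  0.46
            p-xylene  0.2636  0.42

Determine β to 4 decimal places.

Material balance + equilibrium reduce to Σ zᵢ(Kᵢ−1)/(1+β(Kᵢ−1)) = 0.
Check two-phase: ΣzᵢKᵢ = 1.3022 > 1 and Σzᵢ/Kᵢ = 1.4292 > 1, so g(0) = 0.3022 > 0 and g(1) = -0.4292 < 0.
Newton iteration, β⁰ = 0.5:
  β = 0.5000: g = -0.07304, g' = -0.5943 → β = 0.3771
  β = 0.3771: g = 0.00092, g' = -0.6164 → β = 0.3786
Converged at β = 0.3786.

β = 0.3786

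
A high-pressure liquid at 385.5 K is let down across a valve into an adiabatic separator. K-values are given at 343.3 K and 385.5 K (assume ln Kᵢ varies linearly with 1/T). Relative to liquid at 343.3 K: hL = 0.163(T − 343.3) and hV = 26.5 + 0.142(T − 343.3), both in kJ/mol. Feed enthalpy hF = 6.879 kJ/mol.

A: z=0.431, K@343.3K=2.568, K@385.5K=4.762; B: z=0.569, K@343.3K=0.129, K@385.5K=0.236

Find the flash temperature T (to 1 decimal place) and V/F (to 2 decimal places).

T = 351.5 K, V/F = 0.21

Adiabatic flash: solve Rachford–Rice at each trial T, then check hF = ψ·hV(T) + (1−ψ)·hL(T).
  T = 343.3 K: K = (2.568, 0.129), RR gives ψ = 0.132, H_out = 3.497 kJ/mol
  T = 385.5 K: K = (4.762, 0.236), RR gives ψ = 0.413, H_out = 17.454 kJ/mol
  T = 364.4 K: K = (3.560, 0.178), RR gives ψ = 0.302, H_out = 11.303 kJ/mol
  T = 353.9 K: K = (3.041, 0.152), RR gives ψ = 0.230, H_out = 7.760 kJ/mol
  T = 348.6 K: K = (2.798, 0.140), RR gives ψ = 0.185, H_out = 5.742 kJ/mol
  T = 351.2 K: K = (2.915, 0.146), RR gives ψ = 0.208, H_out = 6.756 kJ/mol
  T = 352.5 K: K = (2.975, 0.149), RR gives ψ = 0.218, H_out = 7.245 kJ/mol
Linear interpolation between T = 351.2 (H_out = 6.756) and T = 352.5 (H_out = 7.245) on hF = 6.879 gives T ≈ 351.5 K, at which ψ = 0.21.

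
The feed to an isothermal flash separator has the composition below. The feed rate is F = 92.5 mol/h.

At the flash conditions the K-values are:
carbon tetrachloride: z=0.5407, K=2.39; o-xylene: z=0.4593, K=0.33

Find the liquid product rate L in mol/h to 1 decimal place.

Rachford–Rice: g(V/F) = Σ zᵢ(Kᵢ−1)/(1+V/F(Kᵢ−1)) = 0.
Check two-phase: ΣzᵢKᵢ = 1.4438 > 1 and Σzᵢ/Kᵢ = 1.6181 > 1, so g(0) = 0.4438 > 0 and g(1) = -0.6181 < 0.
Newton–Raphson from V/F = 0.5:
  V/F = 0.5000: g = -0.01935, g' = -0.8299 → V/F = 0.4767
  V/F = 0.4767: g = -0.00008, g' = -0.8230 → V/F = 0.4766
Converged at V/F = 0.4766.
Then V = V/F·F = 0.4766·92.5 = 44.1 mol/h and L = F − V = 48.4 mol/h.

L = 48.4 mol/h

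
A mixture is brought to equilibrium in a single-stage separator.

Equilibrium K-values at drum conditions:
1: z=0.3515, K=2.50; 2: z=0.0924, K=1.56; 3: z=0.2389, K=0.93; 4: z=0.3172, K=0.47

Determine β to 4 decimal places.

β = 0.7221

Rachford–Rice: g(β) = Σ zᵢ(Kᵢ−1)/(1+β(Kᵢ−1)) = 0.
Check two-phase: ΣzᵢKᵢ = 1.3942 > 1 and Σzᵢ/Kᵢ = 1.1316 > 1, so g(0) = 0.3942 > 0 and g(1) = -0.1316 < 0.
Newton–Raphson from β = 0.66:
  β = 0.6600: g = 0.02664, g' = -0.4272 → β = 0.7224
  β = 0.7224: g = -0.00012, g' = -0.4321 → β = 0.7221
Converged at β = 0.7221.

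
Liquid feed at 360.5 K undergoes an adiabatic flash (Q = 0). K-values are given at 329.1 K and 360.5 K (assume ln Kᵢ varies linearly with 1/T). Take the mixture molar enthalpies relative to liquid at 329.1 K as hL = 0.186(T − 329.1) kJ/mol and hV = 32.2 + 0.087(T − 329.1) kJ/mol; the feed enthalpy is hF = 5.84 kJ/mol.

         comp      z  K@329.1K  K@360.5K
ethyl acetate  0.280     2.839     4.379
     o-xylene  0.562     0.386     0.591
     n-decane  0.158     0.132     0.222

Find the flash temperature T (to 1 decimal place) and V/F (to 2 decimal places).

T = 338.5 K, V/F = 0.13

Adiabatic flash: solve Rachford–Rice at each trial T, then check hF = ψ·hV(T) + (1−ψ)·hL(T).
  T = 329.1 K: K = (2.839, 0.386, 0.132), RR gives ψ = 0.026, H_out = 0.849 kJ/mol
  T = 360.5 K: K = (4.379, 0.591, 0.222), RR gives ψ = 0.346, H_out = 15.913 kJ/mol
  T = 344.8 K: K = (3.561, 0.482, 0.173), RR gives ψ = 0.194, H_out = 8.866 kJ/mol
  T = 337.0 K: K = (3.190, 0.433, 0.152), RR gives ψ = 0.115, H_out = 5.094 kJ/mol
  T = 340.9 K: K = (3.373, 0.457, 0.162), RR gives ψ = 0.155, H_out = 7.018 kJ/mol
  T = 338.9 K: K = (3.278, 0.445, 0.157), RR gives ψ = 0.135, H_out = 6.042 kJ/mol
Linear interpolation between T = 337.0 (H_out = 5.094) and T = 338.9 (H_out = 6.042) on hF = 5.84 gives T ≈ 338.5 K, at which ψ = 0.13.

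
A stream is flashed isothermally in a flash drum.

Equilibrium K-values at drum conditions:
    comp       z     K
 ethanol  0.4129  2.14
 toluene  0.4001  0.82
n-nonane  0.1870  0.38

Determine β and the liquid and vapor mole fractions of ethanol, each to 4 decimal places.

β = 0.6363, x_ethanol = 0.2393, y_ethanol = 0.5121

Let β = V/F and solve Σ zᵢ(Kᵢ−1)/(1+β(Kᵢ−1)) = 0.
g(0) = ΣzᵢKᵢ − 1 = 0.2827 and g(1) = 1 − Σzᵢ/Kᵢ = -0.1730, so a root lies in (0, 1).
Newton iteration, β⁰ = 0.5:
  β = 0.5000: g = 0.05264, g' = -0.3843 → β = 0.6370
  β = 0.6370: g = -0.00026, g' = -0.3930 → β = 0.6363
Converged at β = 0.6363.
Compositions from xᵢ = zᵢ/(1+β(Kᵢ−1)), yᵢ = Kᵢxᵢ:
  ethanol: x = 0.2393, y = 0.5121
  toluene: x = 0.4519, y = 0.3705
  n-nonane: x = 0.3088, y = 0.1174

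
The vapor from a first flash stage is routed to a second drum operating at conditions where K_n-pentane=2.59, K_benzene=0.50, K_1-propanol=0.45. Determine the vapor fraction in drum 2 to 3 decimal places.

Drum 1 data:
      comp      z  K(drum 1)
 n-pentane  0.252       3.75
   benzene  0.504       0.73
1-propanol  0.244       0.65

Drum 1:
Material balance + equilibrium reduce to Σ zᵢ(Kᵢ−1)/(1+ψ₁(Kᵢ−1)) = 0.
g(0) = ΣzᵢKᵢ − 1 = 0.472 and g(1) = 1 − Σzᵢ/Kᵢ = -0.133, so a root lies in (0, 1).
Newton–Raphson from ψ₁ = 0.5:
  ψ₁ = 0.500: g = 0.0310, g' = -0.431 → ψ₁ = 0.572
  ψ₁ = 0.572: g = 0.0017, g' = -0.386 → ψ₁ = 0.576
Converged at ψ₁ = 0.576.
Drum-1 compositions:
  n-pentane: x = 0.098, y = 0.366
  benzene: x = 0.597, y = 0.436
  1-propanol: x = 0.306, y = 0.199
Drum-2 feed = drum-1 vapor: z₂ = (0.3656, 0.4357, 0.1987).
Drum 2:
Let ψ₂ = V/F and solve Σ zᵢ(Kᵢ−1)/(1+ψ₂(Kᵢ−1)) = 0.
Feasibility: ΣzᵢKᵢ = 1.254, Σzᵢ/Kᵢ = 1.454 — both > 1, two phases present.
Newton–Raphson from ψ₂ = 0.5:
  ψ₂ = 0.500: g = -0.1173, g' = -0.595 → ψ₂ = 0.303
  ψ₂ = 0.303: g = 0.0046, g' = -0.659 → ψ₂ = 0.310
Converged at ψ₂ = 0.310.
  n-pentane: x = 0.245, y = 0.634
  benzene: x = 0.516, y = 0.258
  1-propanol: x = 0.239, y = 0.108

V/F (drum 2) = 0.310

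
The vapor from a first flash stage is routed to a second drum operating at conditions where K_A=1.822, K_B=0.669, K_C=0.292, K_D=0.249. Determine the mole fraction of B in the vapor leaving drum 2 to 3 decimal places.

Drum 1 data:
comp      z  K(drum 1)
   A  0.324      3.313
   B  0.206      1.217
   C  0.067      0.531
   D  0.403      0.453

Drum 1:
Material balance + equilibrium reduce to Σ zᵢ(Kᵢ−1)/(1+ψ₁(Kᵢ−1)) = 0.
g(0) = ΣzᵢKᵢ − 1 = 0.542 and g(1) = 1 − Σzᵢ/Kᵢ = -0.283, so a root lies in (0, 1).
Iterate (Newton) starting at ψ₁ = 0.5:
  ψ₁ = 0.500: g = 0.0434, g' = -0.634 → ψ₁ = 0.568
  ψ₁ = 0.568: g = 0.0008, g' = -0.613 → ψ₁ = 0.570
Converged at ψ₁ = 0.570.
Drum-1 compositions:
  A: x = 0.140, y = 0.463
  B: x = 0.183, y = 0.223
  C: x = 0.091, y = 0.049
  D: x = 0.585, y = 0.265
Drum-2 feed = drum-1 vapor: z₂ = (0.4631, 0.2231, 0.0485, 0.2652).
Drum 2:
Let ψ₂ = V/F and solve Σ zᵢ(Kᵢ−1)/(1+ψ₂(Kᵢ−1)) = 0.
Feasibility: ΣzᵢKᵢ = 1.073, Σzᵢ/Kᵢ = 1.819 — both > 1, two phases present.
Newton–Raphson from ψ₂ = 0.5:
  ψ₂ = 0.500: g = -0.1908, g' = -0.634 → ψ₂ = 0.199
  ψ₂ = 0.199: g = -0.0261, g' = -0.499 → ψ₂ = 0.147
Converged at ψ₂ = 0.147.
  A: x = 0.413, y = 0.753
  B: x = 0.234, y = 0.157
  C: x = 0.054, y = 0.016
  D: x = 0.298, y = 0.074

y_B (drum 2) = 0.157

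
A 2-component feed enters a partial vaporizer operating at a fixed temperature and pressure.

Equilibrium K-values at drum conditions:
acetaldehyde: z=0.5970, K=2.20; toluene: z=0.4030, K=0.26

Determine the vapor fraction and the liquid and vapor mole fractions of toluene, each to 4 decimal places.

Let ψ = V/F and solve Σ zᵢ(Kᵢ−1)/(1+ψ(Kᵢ−1)) = 0.
g(0) = ΣzᵢKᵢ − 1 = 0.4182 and g(1) = 1 − Σzᵢ/Kᵢ = -0.8214, so a root lies in (0, 1).
Iterate (Newton) starting at ψ = 0.5:
  ψ = 0.5000: g = -0.02562, g' = -0.8918 → ψ = 0.4713
  ψ = 0.4713: g = -0.00031, g' = -0.8711 → ψ = 0.4709
Converged at ψ = 0.4709.
Compositions from xᵢ = zᵢ/(1+ψ(Kᵢ−1)), yᵢ = Kᵢxᵢ:
  acetaldehyde: x = 0.3814, y = 0.8392
  toluene: x = 0.6186, y = 0.1608

ψ = 0.4709, x_toluene = 0.6186, y_toluene = 0.1608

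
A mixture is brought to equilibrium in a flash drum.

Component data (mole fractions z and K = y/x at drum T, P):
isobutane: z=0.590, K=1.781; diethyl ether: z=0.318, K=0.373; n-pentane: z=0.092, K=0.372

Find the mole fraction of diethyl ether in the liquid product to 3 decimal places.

x_diethyl ether = 0.430

Newton iteration, ψ⁰ = 0.51:
  ψ = 0.510: g = -0.0486, g' = -0.533 → ψ = 0.419
  ψ = 0.419: g = -0.0016, g' = -0.501 → ψ = 0.416
Converged at ψ = 0.416.
Compositions from xᵢ = zᵢ/(1+ψ(Kᵢ−1)), yᵢ = Kᵢxᵢ:
  isobutane: x = 0.445, y = 0.793
  diethyl ether: x = 0.430, y = 0.160
  n-pentane: x = 0.125, y = 0.046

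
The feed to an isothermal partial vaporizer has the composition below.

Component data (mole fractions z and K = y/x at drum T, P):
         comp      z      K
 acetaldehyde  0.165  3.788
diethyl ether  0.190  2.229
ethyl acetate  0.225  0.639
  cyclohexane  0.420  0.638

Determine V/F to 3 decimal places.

V/F = 0.621

Material balance + equilibrium reduce to Σ zᵢ(Kᵢ−1)/(1+V/F(Kᵢ−1)) = 0.
g(0) = ΣzᵢKᵢ − 1 = 0.460 and g(1) = 1 − Σzᵢ/Kᵢ = -0.139, so a root lies in (0, 1).
Newton–Raphson from V/F = 0.5:
  V/F = 0.500: g = 0.0520, g' = -0.460 → V/F = 0.613
  V/F = 0.613: g = 0.0032, g' = -0.407 → V/F = 0.621
Converged at V/F = 0.621.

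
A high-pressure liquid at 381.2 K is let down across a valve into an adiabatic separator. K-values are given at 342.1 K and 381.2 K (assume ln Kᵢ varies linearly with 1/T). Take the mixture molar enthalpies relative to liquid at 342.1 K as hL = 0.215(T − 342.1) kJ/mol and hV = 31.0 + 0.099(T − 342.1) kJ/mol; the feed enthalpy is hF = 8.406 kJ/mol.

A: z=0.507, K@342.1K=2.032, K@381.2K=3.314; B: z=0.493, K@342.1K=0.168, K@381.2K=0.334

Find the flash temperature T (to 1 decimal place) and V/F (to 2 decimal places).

Adiabatic flash: solve Rachford–Rice at each trial T, then check hF = ψ·hV(T) + (1−ψ)·hL(T).
  T = 342.1 K: K = (2.032, 0.168), RR gives ψ = 0.132, H_out = 4.082 kJ/mol
  T = 381.2 K: K = (3.314, 0.334), RR gives ψ = 0.548, H_out = 22.915 kJ/mol
  T = 361.6 K: K = (2.628, 0.241), RR gives ψ = 0.365, H_out = 14.689 kJ/mol
  T = 351.9 K: K = (2.321, 0.202), RR gives ψ = 0.262, H_out = 9.943 kJ/mol
  T = 347.0 K: K = (2.174, 0.185), RR gives ψ = 0.202, H_out = 7.193 kJ/mol
  T = 349.4 K: K = (2.245, 0.193), RR gives ψ = 0.232, H_out = 8.578 kJ/mol
Linear interpolation between T = 347.0 (H_out = 7.193) and T = 349.4 (H_out = 8.578) on hF = 8.406 gives T ≈ 349.1 K, at which ψ = 0.23.

T = 349.1 K, V/F = 0.23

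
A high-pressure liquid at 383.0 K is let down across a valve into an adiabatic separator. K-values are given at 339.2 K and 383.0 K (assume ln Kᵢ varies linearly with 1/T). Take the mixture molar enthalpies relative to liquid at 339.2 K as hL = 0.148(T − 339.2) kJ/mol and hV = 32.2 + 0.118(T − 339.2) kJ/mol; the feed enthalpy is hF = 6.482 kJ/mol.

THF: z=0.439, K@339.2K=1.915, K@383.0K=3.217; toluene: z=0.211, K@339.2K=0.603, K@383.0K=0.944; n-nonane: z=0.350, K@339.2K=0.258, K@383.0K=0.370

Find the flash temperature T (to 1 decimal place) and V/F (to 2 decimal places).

T = 343.4 K, V/F = 0.18

Adiabatic flash: solve Rachford–Rice at each trial T, then check hF = ψ·hV(T) + (1−ψ)·hL(T).
  T = 339.2 K: K = (1.915, 0.603, 0.258), RR gives ψ = 0.100, H_out = 3.235 kJ/mol
  T = 383.0 K: K = (3.217, 0.944, 0.370), RR gives ψ = 0.667, H_out = 27.086 kJ/mol
  T = 361.1 K: K = (2.521, 0.765, 0.312), RR gives ψ = 0.439, H_out = 17.104 kJ/mol
  T = 350.1 K: K = (2.205, 0.681, 0.285), RR gives ψ = 0.293, H_out = 10.957 kJ/mol
  T = 344.6 K: K = (2.056, 0.641, 0.271), RR gives ψ = 0.204, H_out = 7.338 kJ/mol
  T = 341.9 K: K = (1.985, 0.622, 0.265), RR gives ψ = 0.155, H_out = 5.368 kJ/mol
  T = 343.2 K: K = (2.019, 0.631, 0.268), RR gives ψ = 0.179, H_out = 6.335 kJ/mol
Linear interpolation between T = 343.2 (H_out = 6.335) and T = 344.6 (H_out = 7.338) on hF = 6.482 gives T ≈ 343.4 K, at which ψ = 0.18.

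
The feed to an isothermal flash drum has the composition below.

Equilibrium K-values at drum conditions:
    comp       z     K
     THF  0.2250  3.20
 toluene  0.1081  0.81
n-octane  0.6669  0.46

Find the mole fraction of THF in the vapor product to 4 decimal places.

y_THF = 0.5856

Newton iteration, ψ⁰ = 0.5:
  ψ = 0.5000: g = -0.28030, g' = -0.6166 → ψ = 0.0454
  ψ = 0.0454: g = 0.06013, g' = -1.1085 → ψ = 0.0997
  ψ = 0.0997: g = 0.00443, g' = -0.9538 → ψ = 0.1043
Converged at ψ = 0.1043.
Compositions from xᵢ = zᵢ/(1+ψ(Kᵢ−1)), yᵢ = Kᵢxᵢ:
  THF: x = 0.1830, y = 0.5856
  toluene: x = 0.1103, y = 0.0893
  n-octane: x = 0.7067, y = 0.3251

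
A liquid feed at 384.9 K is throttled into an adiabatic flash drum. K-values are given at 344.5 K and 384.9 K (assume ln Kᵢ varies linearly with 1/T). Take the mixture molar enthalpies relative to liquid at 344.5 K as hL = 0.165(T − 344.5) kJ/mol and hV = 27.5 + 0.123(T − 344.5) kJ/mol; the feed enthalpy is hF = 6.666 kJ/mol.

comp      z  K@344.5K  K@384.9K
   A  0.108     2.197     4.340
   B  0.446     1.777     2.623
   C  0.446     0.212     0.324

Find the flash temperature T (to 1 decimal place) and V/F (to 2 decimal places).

T = 347.4 K, V/F = 0.23

Adiabatic flash: solve Rachford–Rice at each trial T, then check hF = ψ·hV(T) + (1−ψ)·hL(T).
  T = 344.5 K: K = (2.197, 1.777, 0.212), RR gives ψ = 0.181, H_out = 4.984 kJ/mol
  T = 384.9 K: K = (4.340, 2.623, 0.324), RR gives ψ = 0.580, H_out = 21.625 kJ/mol
  T = 364.7 K: K = (3.147, 2.182, 0.265), RR gives ψ = 0.420, H_out = 14.534 kJ/mol
  T = 354.6 K: K = (2.643, 1.975, 0.238), RR gives ψ = 0.318, H_out = 10.271 kJ/mol
  T = 349.6 K: K = (2.415, 1.876, 0.225), RR gives ψ = 0.256, H_out = 7.826 kJ/mol
  T = 347.1 K: K = (2.306, 1.827, 0.219), RR gives ψ = 0.221, H_out = 6.484 kJ/mol
  T = 348.4 K: K = (2.362, 1.852, 0.222), RR gives ψ = 0.240, H_out = 7.193 kJ/mol
Linear interpolation between T = 347.1 (H_out = 6.484) and T = 348.4 (H_out = 7.193) on hF = 6.666 gives T ≈ 347.4 K, at which ψ = 0.23.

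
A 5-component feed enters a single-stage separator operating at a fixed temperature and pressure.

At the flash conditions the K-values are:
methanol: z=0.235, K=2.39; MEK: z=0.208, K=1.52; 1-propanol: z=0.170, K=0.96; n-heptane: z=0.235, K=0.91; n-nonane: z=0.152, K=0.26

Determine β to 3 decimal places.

Rachford–Rice: g(β) = Σ zᵢ(Kᵢ−1)/(1+β(Kᵢ−1)) = 0.
Feasibility: ΣzᵢKᵢ = 1.294, Σzᵢ/Kᵢ = 1.255 — both > 1, two phases present.
Newton–Raphson from β = 0.57:
  β = 0.570: g = 0.0419, g' = -0.426 → β = 0.668
  β = 0.668: g = -0.0024, g' = -0.481 → β = 0.663
Converged at β = 0.663.

β = 0.663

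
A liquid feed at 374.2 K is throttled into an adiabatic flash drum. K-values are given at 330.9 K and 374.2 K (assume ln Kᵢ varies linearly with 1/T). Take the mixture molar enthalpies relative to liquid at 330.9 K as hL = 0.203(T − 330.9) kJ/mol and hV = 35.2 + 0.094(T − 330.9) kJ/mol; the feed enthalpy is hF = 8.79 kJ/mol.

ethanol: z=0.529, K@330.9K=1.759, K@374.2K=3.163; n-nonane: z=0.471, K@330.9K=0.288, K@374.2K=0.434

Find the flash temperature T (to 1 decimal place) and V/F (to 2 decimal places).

T = 335.5 K, V/F = 0.23

Adiabatic flash: solve Rachford–Rice at each trial T, then check hF = ψ·hV(T) + (1−ψ)·hL(T).
  T = 330.9 K: K = (1.759, 0.288), RR gives ψ = 0.122, H_out = 4.309 kJ/mol
  T = 374.2 K: K = (3.163, 0.434), RR gives ψ = 0.717, H_out = 30.640 kJ/mol
  T = 352.5 K: K = (2.400, 0.358), RR gives ψ = 0.487, H_out = 20.393 kJ/mol
  T = 341.7 K: K = (2.065, 0.322), RR gives ψ = 0.338, H_out = 13.694 kJ/mol
  T = 336.3 K: K = (1.908, 0.305), RR gives ψ = 0.242, H_out = 9.486 kJ/mol
  T = 333.6 K: K = (1.833, 0.296), RR gives ψ = 0.186, H_out = 7.047 kJ/mol
  T = 335.0 K: K = (1.872, 0.301), RR gives ψ = 0.216, H_out = 8.345 kJ/mol
Linear interpolation between T = 335.0 (H_out = 8.345) and T = 336.3 (H_out = 9.486) on hF = 8.79 gives T ≈ 335.5 K, at which ψ = 0.23.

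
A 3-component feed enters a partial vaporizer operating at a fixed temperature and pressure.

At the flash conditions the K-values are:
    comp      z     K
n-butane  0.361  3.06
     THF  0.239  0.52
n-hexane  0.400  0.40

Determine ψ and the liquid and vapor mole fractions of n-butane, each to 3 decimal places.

ψ = 0.338, x_n-butane = 0.213, y_n-butane = 0.651

Newton–Raphson from ψ = 0.47:
  ψ = 0.470: g = -0.1046, g' = -0.767 → ψ = 0.334
  ψ = 0.334: g = 0.0041, g' = -0.841 → ψ = 0.338
Converged at ψ = 0.338.
Compositions from xᵢ = zᵢ/(1+ψ(Kᵢ−1)), yᵢ = Kᵢxᵢ:
  n-butane: x = 0.213, y = 0.651
  THF: x = 0.285, y = 0.148
  n-hexane: x = 0.502, y = 0.201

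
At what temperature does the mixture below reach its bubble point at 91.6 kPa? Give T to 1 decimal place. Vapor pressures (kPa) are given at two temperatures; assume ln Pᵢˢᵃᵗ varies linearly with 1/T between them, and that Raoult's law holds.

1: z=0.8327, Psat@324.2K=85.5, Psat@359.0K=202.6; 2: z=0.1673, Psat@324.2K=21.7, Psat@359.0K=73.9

T = 331.6 K

Bubble-point temperature: ΣzᵢPᵢˢᵃᵗ(T) = P. Interpolate ln Pᵢˢᵃᵗ = aᵢ + bᵢ/T.
  T = 324.2 K: ΣzᵢPᵢˢᵃᵗ = 74.83 kPa
  T = 359.0 K: ΣzᵢPᵢˢᵃᵗ = 181.07 kPa
  T = 341.6 K: ΣzᵢPᵢˢᵃᵗ = 118.94 kPa
  T = 332.9 K: ΣzᵢPᵢˢᵃᵗ = 94.89 kPa
  T = 328.5 K: ΣzᵢPᵢˢᵃᵗ = 84.28 kPa
  T = 330.7 K: ΣzᵢPᵢˢᵃᵗ = 89.46 kPa
Interpolating between 330.7 K and 332.9 K gives T ≈ 331.6 K.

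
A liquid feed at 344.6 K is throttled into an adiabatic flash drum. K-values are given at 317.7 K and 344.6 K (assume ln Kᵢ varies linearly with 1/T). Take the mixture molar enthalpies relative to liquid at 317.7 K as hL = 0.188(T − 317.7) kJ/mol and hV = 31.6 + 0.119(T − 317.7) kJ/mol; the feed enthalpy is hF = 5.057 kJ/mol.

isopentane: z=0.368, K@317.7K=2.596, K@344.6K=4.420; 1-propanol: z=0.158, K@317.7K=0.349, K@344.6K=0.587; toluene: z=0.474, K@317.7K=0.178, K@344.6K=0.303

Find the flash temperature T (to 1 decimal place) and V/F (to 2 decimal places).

T = 321.7 K, V/F = 0.14

Adiabatic flash: solve Rachford–Rice at each trial T, then check hF = ψ·hV(T) + (1−ψ)·hL(T).
  T = 317.7 K: K = (2.596, 0.349, 0.178), RR gives ψ = 0.076, H_out = 2.401 kJ/mol
  T = 344.6 K: K = (4.420, 0.587, 0.303), RR gives ψ = 0.396, H_out = 16.841 kJ/mol
  T = 331.1 K: K = (3.421, 0.457, 0.235), RR gives ψ = 0.255, H_out = 10.351 kJ/mol
  T = 324.4 K: K = (2.989, 0.400, 0.205), RR gives ψ = 0.174, H_out = 6.690 kJ/mol
  T = 321.0 K: K = (2.784, 0.374, 0.191), RR gives ψ = 0.127, H_out = 4.616 kJ/mol
  T = 322.7 K: K = (2.885, 0.387, 0.198), RR gives ψ = 0.152, H_out = 5.676 kJ/mol
Linear interpolation between T = 321.0 (H_out = 4.616) and T = 322.7 (H_out = 5.676) on hF = 5.057 gives T ≈ 321.7 K, at which ψ = 0.14.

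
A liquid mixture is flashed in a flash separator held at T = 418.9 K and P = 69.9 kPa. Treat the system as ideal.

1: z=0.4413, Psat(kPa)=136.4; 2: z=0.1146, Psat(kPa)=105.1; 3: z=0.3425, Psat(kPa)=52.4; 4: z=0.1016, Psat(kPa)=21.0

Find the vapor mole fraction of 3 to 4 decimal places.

Raoult's law: Kᵢ = Pᵢˢᵃᵗ/P = Pᵢˢᵃᵗ/69.9.
  K_1 = 136.4/69.9 = 1.951359, K_2 = 105.1/69.9 = 1.503577, K_3 = 52.4/69.9 = 0.749642, K_4 = 21.0/69.9 = 0.300429
Let ψ = V/F and solve Σ zᵢ(Kᵢ−1)/(1+ψ(Kᵢ−1)) = 0.
Feasibility: ΣzᵢKᵢ = 1.3207, Σzᵢ/Kᵢ = 1.0974 — both > 1, two phases present.
Newton iteration, ψ⁰ = 0.49:
  ψ = 0.4900: g = 0.12675, g' = -0.3475 → ψ = 0.8547
  ψ = 0.8547: g = -0.01398, g' = -0.4781 → ψ = 0.8255
  ψ = 0.8255: g = -0.00039, g' = -0.4525 → ψ = 0.8246
Converged at ψ = 0.8246.
Compositions from xᵢ = zᵢ/(1+ψ(Kᵢ−1)), yᵢ = Kᵢxᵢ:
  1: x = 0.2473, y = 0.4826
  2: x = 0.0810, y = 0.1218
  3: x = 0.4316, y = 0.3236
  4: x = 0.2401, y = 0.0721

y_3 = 0.3236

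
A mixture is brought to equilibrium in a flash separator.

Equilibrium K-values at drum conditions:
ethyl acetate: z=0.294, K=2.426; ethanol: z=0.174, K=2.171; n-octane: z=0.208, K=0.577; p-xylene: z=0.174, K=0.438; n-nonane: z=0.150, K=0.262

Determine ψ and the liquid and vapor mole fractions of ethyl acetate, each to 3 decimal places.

ψ = 0.425, x_ethyl acetate = 0.183, y_ethyl acetate = 0.444

Newton iteration, ψ⁰ = 0.5:
  ψ = 0.500: g = -0.0498, g' = -0.670 → ψ = 0.426
  ψ = 0.426: g = -0.0004, g' = -0.662 → ψ = 0.425
Converged at ψ = 0.425.
Compositions from xᵢ = zᵢ/(1+ψ(Kᵢ−1)), yᵢ = Kᵢxᵢ:
  ethyl acetate: x = 0.183, y = 0.444
  ethanol: x = 0.116, y = 0.252
  n-octane: x = 0.254, y = 0.146
  p-xylene: x = 0.229, y = 0.100
  n-nonane: x = 0.219, y = 0.057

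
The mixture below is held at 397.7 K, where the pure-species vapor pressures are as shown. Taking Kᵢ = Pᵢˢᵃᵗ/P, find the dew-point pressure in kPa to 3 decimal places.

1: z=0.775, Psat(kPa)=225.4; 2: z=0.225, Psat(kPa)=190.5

At the dew point ψ → 1, so Σzᵢ/Kᵢ = 1 with Kᵢ = Pᵢˢᵃᵗ/P ⇒ 1/P = Σzᵢ/Pᵢˢᵃᵗ.
1/P = 0.775/225.4 + 0.225/190.5 = 0.004619 ⇒ P = 216.477 kPa

Pdew = 216.477 kPa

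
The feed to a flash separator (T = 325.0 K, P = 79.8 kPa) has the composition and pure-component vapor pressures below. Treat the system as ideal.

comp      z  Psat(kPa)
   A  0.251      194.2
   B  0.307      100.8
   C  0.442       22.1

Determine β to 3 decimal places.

β = 0.173

Raoult's law: Kᵢ = Pᵢˢᵃᵗ/P = Pᵢˢᵃᵗ/79.8.
  K_A = 194.2/79.8 = 2.43358, K_B = 100.8/79.8 = 1.26316, K_C = 22.1/79.8 = 0.27694
Let β = V/F and solve Σ zᵢ(Kᵢ−1)/(1+β(Kᵢ−1)) = 0.
Feasibility: ΣzᵢKᵢ = 1.121, Σzᵢ/Kᵢ = 1.942 — both > 1, two phases present.
Iterate (Newton) starting at β = 0.3:
  β = 0.300: g = -0.0816, g' = -0.647 → β = 0.174
  β = 0.174: g = -0.0003, g' = -0.652 → β = 0.173
Converged at β = 0.173.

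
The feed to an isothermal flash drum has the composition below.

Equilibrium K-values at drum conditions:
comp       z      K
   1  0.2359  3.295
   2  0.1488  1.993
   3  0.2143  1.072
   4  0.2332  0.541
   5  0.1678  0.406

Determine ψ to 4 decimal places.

ψ = 0.6635

Let ψ = V/F and solve Σ zᵢ(Kᵢ−1)/(1+ψ(Kᵢ−1)) = 0.
g(0) = ΣzᵢKᵢ − 1 = 0.4979 and g(1) = 1 − Σzᵢ/Kᵢ = -0.1905, so a root lies in (0, 1).
Newton–Raphson from ψ = 0.66:
  ψ = 0.6600: g = 0.00177, g' = -0.5123 → ψ = 0.6635
Converged at ψ = 0.6635.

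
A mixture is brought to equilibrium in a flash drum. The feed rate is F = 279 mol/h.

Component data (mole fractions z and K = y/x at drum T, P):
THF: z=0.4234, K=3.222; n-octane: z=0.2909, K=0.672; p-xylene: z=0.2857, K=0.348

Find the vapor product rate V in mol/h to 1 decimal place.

V = 159.5 mol/h

Rachford–Rice: g(V/F) = Σ zᵢ(Kᵢ−1)/(1+V/F(Kᵢ−1)) = 0.
Feasibility: ΣzᵢKᵢ = 1.6591, Σzᵢ/Kᵢ = 1.3853 — both > 1, two phases present.
Newton–Raphson from V/F = 0.5:
  V/F = 0.5000: g = 0.05516, g' = -0.7812 → V/F = 0.5706
  V/F = 0.5706: g = 0.00082, g' = -0.7618 → V/F = 0.5717
Converged at V/F = 0.5717.
Then V = V/F·F = 0.5717·279 = 159.5 mol/h and L = F − V = 119.5 mol/h.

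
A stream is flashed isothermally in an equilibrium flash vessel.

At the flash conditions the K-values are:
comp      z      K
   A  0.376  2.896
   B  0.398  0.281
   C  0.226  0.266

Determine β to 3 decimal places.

β = 0.190

Newton–Raphson from β = 0.3:
  β = 0.300: g = -0.1232, g' = -1.084 → β = 0.186
  β = 0.186: g = 0.0042, g' = -1.176 → β = 0.190
Converged at β = 0.190.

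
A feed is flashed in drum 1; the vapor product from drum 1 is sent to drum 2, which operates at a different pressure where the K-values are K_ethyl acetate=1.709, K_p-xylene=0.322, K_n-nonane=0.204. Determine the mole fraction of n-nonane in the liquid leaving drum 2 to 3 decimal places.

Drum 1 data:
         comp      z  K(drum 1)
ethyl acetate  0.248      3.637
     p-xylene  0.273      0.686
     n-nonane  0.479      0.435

Drum 1:
Let ψ₁ = V/F and solve Σ zᵢ(Kᵢ−1)/(1+ψ₁(Kᵢ−1)) = 0.
Check two-phase: ΣzᵢKᵢ = 1.298 > 1 and Σzᵢ/Kᵢ = 1.567 > 1, so g(0) = 0.298 > 0 and g(1) = -0.567 < 0.
Newton–Raphson from ψ₁ = 0.5:
  ψ₁ = 0.500: g = -0.1968, g' = -0.656 → ψ₁ = 0.200
  ψ₁ = 0.200: g = 0.0317, g' = -0.965 → ψ₁ = 0.233
  ψ₁ = 0.233: g = 0.0012, g' = -0.896 → ψ₁ = 0.234
Converged at ψ₁ = 0.234.
Drum-1 compositions:
  ethyl acetate: x = 0.153, y = 0.558
  p-xylene: x = 0.295, y = 0.202
  n-nonane: x = 0.552, y = 0.240
Drum-2 feed = drum-1 vapor: z₂ = (0.5578, 0.2021, 0.2401).
Drum 2:
Let ψ₂ = V/F and solve Σ zᵢ(Kᵢ−1)/(1+ψ₂(Kᵢ−1)) = 0.
Feasibility: ΣzᵢKᵢ = 1.067, Σzᵢ/Kᵢ = 2.131 — both > 1, two phases present.
Newton iteration, ψ₂⁰ = 0.5:
  ψ₂ = 0.500: g = -0.2329, g' = -0.785 → ψ₂ = 0.203
  ψ₂ = 0.203: g = -0.0414, g' = -0.556 → ψ₂ = 0.129
  ψ₂ = 0.129: g = -0.0008, g' = -0.536 → ψ₂ = 0.127
Converged at ψ₂ = 0.127.
  ethyl acetate: x = 0.512, y = 0.874
  p-xylene: x = 0.221, y = 0.071
  n-nonane: x = 0.267, y = 0.055

x_n-nonane (drum 2) = 0.267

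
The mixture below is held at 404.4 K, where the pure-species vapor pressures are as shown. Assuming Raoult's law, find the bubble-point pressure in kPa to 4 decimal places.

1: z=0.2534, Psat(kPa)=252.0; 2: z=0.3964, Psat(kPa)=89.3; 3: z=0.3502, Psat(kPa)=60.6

Pbub = 120.4774 kPa

At the bubble point ψ → 0, so ΣzᵢKᵢ = 1 with Kᵢ = Pᵢˢᵃᵗ/P ⇒ P = ΣzᵢPᵢˢᵃᵗ.
P = 0.2534·252.0 + 0.3964·89.3 + 0.3502·60.6 = 120.4774 kPa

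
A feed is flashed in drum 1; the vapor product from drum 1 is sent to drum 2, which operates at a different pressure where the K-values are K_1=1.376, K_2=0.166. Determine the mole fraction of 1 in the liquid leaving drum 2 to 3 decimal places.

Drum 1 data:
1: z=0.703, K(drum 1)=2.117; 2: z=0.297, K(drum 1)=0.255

x_1 (drum 2) = 0.689

Drum 1:
Let ψ₁ = V/F and solve Σ zᵢ(Kᵢ−1)/(1+ψ₁(Kᵢ−1)) = 0.
Feasibility: ΣzᵢKᵢ = 1.564, Σzᵢ/Kᵢ = 1.497 — both > 1, two phases present.
Binary case is linear: z₁(K₁−1)(1+ψ₁(K₂−1)) + z₂(K₂−1)(1+ψ₁(K₁−1)) = 0
⇒ ψ₁ = [z₁(K₁−1)+z₂(K₂−1)] / [−(K₁−1)(K₂−1)] = 0.5640/0.8322 = 0.678
Drum-1 compositions:
  1: x = 0.400, y = 0.847
  2: x = 0.600, y = 0.153
Drum-2 feed = drum-1 vapor: z₂ = (0.8470, 0.1530).
Drum 2:
Let ψ₂ = V/F and solve Σ zᵢ(Kᵢ−1)/(1+ψ₂(Kᵢ−1)) = 0.
g(0) = ΣzᵢKᵢ − 1 = 0.191 and g(1) = 1 − Σzᵢ/Kᵢ = -0.537, so a root lies in (0, 1).
Binary case is linear: z₁(K₁−1)(1+ψ₂(K₂−1)) + z₂(K₂−1)(1+ψ₂(K₁−1)) = 0
⇒ ψ₂ = [z₁(K₁−1)+z₂(K₂−1)] / [−(K₁−1)(K₂−1)] = 0.1909/0.3136 = 0.609
  1: x = 0.689, y = 0.948
  2: x = 0.311, y = 0.052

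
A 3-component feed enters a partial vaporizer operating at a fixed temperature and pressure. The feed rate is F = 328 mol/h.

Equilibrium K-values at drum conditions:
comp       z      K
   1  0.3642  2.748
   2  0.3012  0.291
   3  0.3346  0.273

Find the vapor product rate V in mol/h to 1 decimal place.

V = 47.0 mol/h

Newton–Raphson from V/F = 0.5:
  V/F = 0.5000: g = -0.37329, g' = -1.1168 → V/F = 0.1657
  V/F = 0.1657: g = -0.02495, g' = -1.0921 → V/F = 0.1429
  V/F = 0.1429: g = 0.00031, g' = -1.1202 → V/F = 0.1432
Converged at V/F = 0.1432.
Then V = V/F·F = 0.1432·328 = 47.0 mol/h and L = F − V = 281.0 mol/h.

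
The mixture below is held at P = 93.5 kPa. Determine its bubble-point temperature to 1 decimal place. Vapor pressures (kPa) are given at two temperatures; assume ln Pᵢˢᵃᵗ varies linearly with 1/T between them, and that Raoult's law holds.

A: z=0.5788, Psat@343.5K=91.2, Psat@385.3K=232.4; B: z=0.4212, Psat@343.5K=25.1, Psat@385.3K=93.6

T = 358.6 K

Bubble-point temperature: ΣzᵢPᵢˢᵃᵗ(T) = P. Interpolate ln Pᵢˢᵃᵗ = aᵢ + bᵢ/T.
  T = 343.5 K: ΣzᵢPᵢˢᵃᵗ = 63.36 kPa
  T = 385.3 K: ΣzᵢPᵢˢᵃᵗ = 173.94 kPa
  T = 364.4 K: ΣzᵢPᵢˢᵃᵗ = 107.76 kPa
  T = 353.9 K: ΣzᵢPᵢˢᵃᵗ = 83.11 kPa
  T = 359.1 K: ΣzᵢPᵢˢᵃᵗ = 94.68 kPa
  T = 356.5 K: ΣzᵢPᵢˢᵃᵗ = 88.74 kPa
Interpolating between 356.5 K and 359.1 K gives T ≈ 358.6 K.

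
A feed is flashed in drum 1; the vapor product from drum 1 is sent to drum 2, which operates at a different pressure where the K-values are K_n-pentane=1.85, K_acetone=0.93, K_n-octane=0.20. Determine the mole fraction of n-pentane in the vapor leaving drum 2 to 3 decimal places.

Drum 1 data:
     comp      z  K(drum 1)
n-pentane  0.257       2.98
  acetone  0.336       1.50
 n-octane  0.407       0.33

y_n-pentane (drum 2) = 0.554

Drum 1:
Newton–Raphson from ψ₁ = 0.38:
  ψ₁ = 0.380: g = 0.0657, g' = -0.716 → ψ₁ = 0.472
Converged at ψ₁ = 0.472.
Drum-1 compositions:
  n-pentane: x = 0.133, y = 0.396
  acetone: x = 0.272, y = 0.408
  n-octane: x = 0.595, y = 0.196
Drum-2 feed = drum-1 vapor: z₂ = (0.3958, 0.4077, 0.1965).
Drum 2:
Let ψ₂ = V/F and solve Σ zᵢ(Kᵢ−1)/(1+ψ₂(Kᵢ−1)) = 0.
Feasibility: ΣzᵢKᵢ = 1.151, Σzᵢ/Kᵢ = 1.635 — both > 1, two phases present.
Newton iteration, ψ₂⁰ = 0.5:
  ψ₂ = 0.500: g = -0.0554, g' = -0.492 → ψ₂ = 0.387
  ψ₂ = 0.387: g = -0.0040, g' = -0.428 → ψ₂ = 0.378
Converged at ψ₂ = 0.378.
  n-pentane: x = 0.300, y = 0.554
  acetone: x = 0.419, y = 0.389
  n-octane: x = 0.282, y = 0.056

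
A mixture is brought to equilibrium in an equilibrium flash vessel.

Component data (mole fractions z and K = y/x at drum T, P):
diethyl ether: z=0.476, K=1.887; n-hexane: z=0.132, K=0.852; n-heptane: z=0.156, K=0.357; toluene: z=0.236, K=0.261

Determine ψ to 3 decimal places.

Material balance + equilibrium reduce to Σ zᵢ(Kᵢ−1)/(1+ψ(Kᵢ−1)) = 0.
Check two-phase: ΣzᵢKᵢ = 1.128 > 1 and Σzᵢ/Kᵢ = 1.748 > 1, so g(0) = 0.128 > 0 and g(1) = -0.748 < 0.
Newton–Raphson from ψ = 0.5:
  ψ = 0.500: g = -0.1531, g' = -0.647 → ψ = 0.264
  ψ = 0.264: g = -0.0155, g' = -0.541 → ψ = 0.235
Converged at ψ = 0.235.

ψ = 0.235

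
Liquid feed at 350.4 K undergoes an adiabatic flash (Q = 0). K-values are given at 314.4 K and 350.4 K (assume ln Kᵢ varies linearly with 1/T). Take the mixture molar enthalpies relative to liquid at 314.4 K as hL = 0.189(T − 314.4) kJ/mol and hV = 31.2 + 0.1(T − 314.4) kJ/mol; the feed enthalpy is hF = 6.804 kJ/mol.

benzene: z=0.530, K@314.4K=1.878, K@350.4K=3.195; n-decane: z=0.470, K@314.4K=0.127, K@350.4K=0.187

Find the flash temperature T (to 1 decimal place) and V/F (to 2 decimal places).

T = 320.9 K, V/F = 0.18

Adiabatic flash: solve Rachford–Rice at each trial T, then check hF = ψ·hV(T) + (1−ψ)·hL(T).
  T = 314.4 K: K = (1.878, 0.127), RR gives ψ = 0.072, H_out = 2.240 kJ/mol
  T = 350.4 K: K = (3.195, 0.187), RR gives ψ = 0.438, H_out = 19.060 kJ/mol
  T = 332.4 K: K = (2.485, 0.156), RR gives ψ = 0.311, H_out = 12.615 kJ/mol
  T = 323.4 K: K = (2.169, 0.141), RR gives ψ = 0.215, H_out = 8.233 kJ/mol
  T = 318.9 K: K = (2.020, 0.134), RR gives ψ = 0.151, H_out = 5.509 kJ/mol
  T = 321.1 K: K = (2.092, 0.137), RR gives ψ = 0.184, H_out = 6.898 kJ/mol
  T = 320.0 K: K = (2.056, 0.136), RR gives ψ = 0.168, H_out = 6.218 kJ/mol
Linear interpolation between T = 320.0 (H_out = 6.218) and T = 321.1 (H_out = 6.898) on hF = 6.804 gives T ≈ 320.9 K, at which ψ = 0.18.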